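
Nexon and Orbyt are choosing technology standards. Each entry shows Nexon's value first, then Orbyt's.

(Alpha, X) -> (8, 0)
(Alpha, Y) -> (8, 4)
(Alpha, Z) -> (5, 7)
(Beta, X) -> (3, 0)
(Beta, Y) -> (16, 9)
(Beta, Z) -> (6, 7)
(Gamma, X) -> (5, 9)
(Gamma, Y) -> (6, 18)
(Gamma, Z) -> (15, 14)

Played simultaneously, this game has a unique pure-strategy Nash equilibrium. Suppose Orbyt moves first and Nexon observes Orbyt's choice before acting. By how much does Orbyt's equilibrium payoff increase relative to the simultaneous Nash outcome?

5

Solve by backward induction (Orbyt leads).
- X: Nexon compares 8, 3, 5 and picks Alpha; Orbyt would get 0.
- Y: Nexon compares 8, 16, 6 and picks Beta; Orbyt would get 9.
- Z: Nexon compares 5, 6, 15 and picks Gamma; Orbyt would get 14.
Orbyt's induced payoffs are 0, 9, 14, so Orbyt commits to Z. Subgame-perfect outcome: (Gamma, Z) with payoffs (15, 14).
For the simultaneous game, intersect best replies.
Nexon's best replies: X→Alpha; Y→Beta; Z→Gamma.
Orbyt's best replies: Alpha→Z; Beta→Y; Gamma→Y.
Only (Beta, Y) has each player best-responding; Nash payoffs (16, 9).
Orbyt's commitment gain: 14 − 9 = 5.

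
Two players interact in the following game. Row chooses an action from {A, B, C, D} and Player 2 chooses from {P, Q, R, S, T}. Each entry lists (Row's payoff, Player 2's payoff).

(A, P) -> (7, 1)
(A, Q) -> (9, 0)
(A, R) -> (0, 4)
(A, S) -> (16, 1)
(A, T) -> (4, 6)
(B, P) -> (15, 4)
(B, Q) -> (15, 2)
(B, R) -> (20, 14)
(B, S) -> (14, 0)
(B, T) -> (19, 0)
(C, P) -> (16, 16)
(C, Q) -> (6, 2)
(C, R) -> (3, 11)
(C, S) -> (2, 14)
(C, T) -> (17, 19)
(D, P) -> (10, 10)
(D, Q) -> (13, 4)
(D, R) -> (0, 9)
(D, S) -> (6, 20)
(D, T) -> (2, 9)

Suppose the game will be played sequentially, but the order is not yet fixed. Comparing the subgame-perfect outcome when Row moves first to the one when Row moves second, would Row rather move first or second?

If Row leads: Player 2's best replies are A→T, B→R, C→T, D→S; Row's induced payoffs 4, 20, 17, 6; outcome (B, R), payoffs (20, 14).
If Player 2 leads: Row's best replies are P→C, Q→B, R→B, S→A, T→B; Player 2's induced payoffs 16, 2, 14, 1, 0; outcome (C, P), payoffs (16, 16).
Row gets 20 moving first and 16 moving second, so Row prefers to move first.

first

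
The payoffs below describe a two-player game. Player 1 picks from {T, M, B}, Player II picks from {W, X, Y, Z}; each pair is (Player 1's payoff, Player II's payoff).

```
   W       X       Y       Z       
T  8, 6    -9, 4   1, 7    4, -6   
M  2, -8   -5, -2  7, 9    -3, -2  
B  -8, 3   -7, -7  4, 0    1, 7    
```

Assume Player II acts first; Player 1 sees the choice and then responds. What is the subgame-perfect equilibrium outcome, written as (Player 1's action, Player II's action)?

Work backward from Player 1's decision.
- W: Player 1 compares 8, 2, -8 and picks T; Player II would get 6.
- X: Player 1 compares -9, -5, -7 and picks M; Player II would get -2.
- Y: Player 1 compares 1, 7, 4 and picks M; Player II would get 9.
- Z: Player 1 compares 4, -3, 1 and picks T; Player II would get -6.
Among 6, -2, 9, -6, the best is 9 at Y. Subgame-perfect outcome: (M, Y) with payoffs (7, 9).

(M, Y)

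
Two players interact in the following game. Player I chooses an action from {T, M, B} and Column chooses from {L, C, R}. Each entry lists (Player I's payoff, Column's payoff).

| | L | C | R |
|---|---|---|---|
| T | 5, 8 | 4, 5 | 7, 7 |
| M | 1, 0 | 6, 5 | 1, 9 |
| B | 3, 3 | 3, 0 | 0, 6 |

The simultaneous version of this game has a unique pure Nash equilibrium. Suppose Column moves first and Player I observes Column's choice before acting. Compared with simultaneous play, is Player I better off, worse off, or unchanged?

Work backward from Player I's decision.
- L: BR = T, leader payoff 8.
- C: BR = M, leader payoff 5.
- R: BR = T, leader payoff 7.
Maximizing over 8, 5, 7, Column chooses L. Subgame-perfect outcome: (T, L) with payoffs (5, 8).
Under simultaneous play:
Player I's best replies: L→T; C→M; R→T.
Column's best replies: T→L; M→R; B→R.
Only (T, L) has each player best-responding; Nash payoffs (5, 8).
Player I earns 5 sequentially versus 5 at the Nash outcome: unchanged.

unchanged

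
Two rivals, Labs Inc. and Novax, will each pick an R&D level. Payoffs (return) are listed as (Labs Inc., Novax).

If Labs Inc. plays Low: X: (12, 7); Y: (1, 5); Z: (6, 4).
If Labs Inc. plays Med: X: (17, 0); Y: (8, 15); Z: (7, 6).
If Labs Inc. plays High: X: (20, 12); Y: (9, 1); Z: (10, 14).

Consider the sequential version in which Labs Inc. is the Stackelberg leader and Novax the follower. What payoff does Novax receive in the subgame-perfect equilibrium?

Backward induction with Labs Inc. moving first.
- Low → Novax plays X (best of 7, 5, 4); Labs Inc. gets 12.
- Med → Novax plays Y (best of 0, 15, 6); Labs Inc. gets 8.
- High → Novax plays Z (best of 12, 1, 14); Labs Inc. gets 10.
Labs Inc.'s induced payoffs are 12, 8, 10, so Labs Inc. commits to Low. Subgame-perfect outcome: (Low, X) with payoffs (12, 7).

7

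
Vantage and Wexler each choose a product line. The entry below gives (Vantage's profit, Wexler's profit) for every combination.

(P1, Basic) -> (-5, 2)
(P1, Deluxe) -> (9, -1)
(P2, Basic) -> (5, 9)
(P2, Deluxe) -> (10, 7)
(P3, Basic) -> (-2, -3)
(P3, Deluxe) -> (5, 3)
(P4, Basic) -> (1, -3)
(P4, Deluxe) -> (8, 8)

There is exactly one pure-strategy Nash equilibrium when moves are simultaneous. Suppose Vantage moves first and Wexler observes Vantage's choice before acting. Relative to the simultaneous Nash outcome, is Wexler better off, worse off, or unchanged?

worse off

Solve by backward induction (Vantage leads).
- P1: BR = Basic, leader payoff -5.
- P2: BR = Basic, leader payoff 5.
- P3: BR = Deluxe, leader payoff 5.
- P4: BR = Deluxe, leader payoff 8.
Maximizing over -5, 5, 5, 8, Vantage chooses P4. Subgame-perfect outcome: (P4, Deluxe) with payoffs (8, 8).
For the simultaneous game, intersect best replies.
Vantage's best replies: Basic→P2; Deluxe→P2.
Wexler's best replies: P1→Basic; P2→Basic; P3→Deluxe; P4→Deluxe.
The unique mutual best reply is (P2, Basic), giving (5, 9).
Wexler earns 8 sequentially versus 9 at the Nash outcome: worse off.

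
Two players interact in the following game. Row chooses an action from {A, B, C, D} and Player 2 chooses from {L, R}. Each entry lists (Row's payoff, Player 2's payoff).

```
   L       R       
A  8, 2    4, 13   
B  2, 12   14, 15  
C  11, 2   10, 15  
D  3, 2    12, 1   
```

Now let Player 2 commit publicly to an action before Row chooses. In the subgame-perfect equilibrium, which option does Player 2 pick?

R

Backward induction with Player 2 moving first.
- L: Row compares 8, 2, 11, 3 and picks C; Player 2 would get 2.
- R: Row compares 4, 14, 10, 12 and picks B; Player 2 would get 15.
Player 2's induced payoffs are 2, 15, so Player 2 commits to R. Subgame-perfect outcome: (B, R) with payoffs (14, 15).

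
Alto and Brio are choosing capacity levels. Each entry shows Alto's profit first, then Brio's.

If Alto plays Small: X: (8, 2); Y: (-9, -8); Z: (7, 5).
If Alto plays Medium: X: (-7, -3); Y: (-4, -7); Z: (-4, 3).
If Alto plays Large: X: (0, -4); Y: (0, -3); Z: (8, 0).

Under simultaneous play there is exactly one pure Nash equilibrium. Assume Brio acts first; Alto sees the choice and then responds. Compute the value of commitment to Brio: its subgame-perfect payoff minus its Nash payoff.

2

Alto best-responds to each possible Brio move:
- X: BR = Small, leader payoff 2.
- Y: BR = Large, leader payoff -3.
- Z: BR = Large, leader payoff 0.
Brio's induced payoffs are 2, -3, 0, so Brio commits to X. Subgame-perfect outcome: (Small, X) with payoffs (8, 2).
Now find the simultaneous Nash equilibrium.
Alto's best replies: X→Small; Y→Large; Z→Large.
Brio's best replies: Small→Z; Medium→Z; Large→Z.
The unique mutual best reply is (Large, Z), giving (8, 0).
Brio's commitment gain: 2 − 0 = 2.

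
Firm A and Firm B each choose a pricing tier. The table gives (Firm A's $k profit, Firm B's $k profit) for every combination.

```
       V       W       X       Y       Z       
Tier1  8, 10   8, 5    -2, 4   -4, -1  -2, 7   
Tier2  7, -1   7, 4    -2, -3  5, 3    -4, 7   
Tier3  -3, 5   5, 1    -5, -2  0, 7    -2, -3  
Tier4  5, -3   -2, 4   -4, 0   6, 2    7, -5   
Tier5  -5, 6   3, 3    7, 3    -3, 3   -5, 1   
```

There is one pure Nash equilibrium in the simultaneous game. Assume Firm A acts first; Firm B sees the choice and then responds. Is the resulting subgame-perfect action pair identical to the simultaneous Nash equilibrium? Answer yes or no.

Solve by backward induction (Firm A leads).
- Tier1: BR = V, leader payoff 8.
- Tier2: BR = Z, leader payoff -4.
- Tier3: BR = Y, leader payoff 0.
- Tier4: BR = W, leader payoff -2.
- Tier5: BR = V, leader payoff -5.
Firm A's induced payoffs are 8, -4, 0, -2, -5, so Firm A commits to Tier1. Subgame-perfect outcome: (Tier1, V) with payoffs (8, 10).
Under simultaneous play:
Firm A's best replies: V→Tier1; W→Tier1; X→Tier5; Y→Tier4; Z→Tier4.
Firm B's best replies: Tier1→V; Tier2→Z; Tier3→Y; Tier4→W; Tier5→V.
Only (Tier1, V) has each player best-responding; Nash payoffs (8, 10).
Sequential outcome (Tier1, V) coincides with the Nash profile (Tier1, V).

yes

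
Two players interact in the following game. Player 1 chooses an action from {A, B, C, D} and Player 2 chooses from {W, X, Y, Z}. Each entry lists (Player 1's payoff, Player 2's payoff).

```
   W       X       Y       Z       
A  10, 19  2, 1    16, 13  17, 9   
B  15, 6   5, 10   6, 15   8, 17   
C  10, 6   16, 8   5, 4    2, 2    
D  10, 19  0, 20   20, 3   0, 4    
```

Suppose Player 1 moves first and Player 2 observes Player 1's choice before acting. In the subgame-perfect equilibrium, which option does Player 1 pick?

Player 2 best-responds to each possible Player 1 move:
- A → Player 2 plays W (best of 19, 1, 13, 9); Player 1 gets 10.
- B → Player 2 plays Z (best of 6, 10, 15, 17); Player 1 gets 8.
- C → Player 2 plays X (best of 6, 8, 4, 2); Player 1 gets 16.
- D → Player 2 plays X (best of 19, 20, 3, 4); Player 1 gets 0.
Player 1's induced payoffs are 10, 8, 16, 0, so Player 1 commits to C. Subgame-perfect outcome: (C, X) with payoffs (16, 8).

C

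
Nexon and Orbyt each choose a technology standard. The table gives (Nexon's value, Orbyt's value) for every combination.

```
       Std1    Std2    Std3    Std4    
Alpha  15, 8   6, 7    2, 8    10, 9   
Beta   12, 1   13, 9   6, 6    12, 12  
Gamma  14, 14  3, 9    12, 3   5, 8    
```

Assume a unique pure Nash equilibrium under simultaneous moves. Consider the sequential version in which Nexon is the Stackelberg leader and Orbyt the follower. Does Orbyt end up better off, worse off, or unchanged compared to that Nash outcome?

Backward induction with Nexon moving first.
- Alpha: BR = Std4, leader payoff 10.
- Beta: BR = Std4, leader payoff 12.
- Gamma: BR = Std1, leader payoff 14.
Maximizing over 10, 12, 14, Nexon chooses Gamma. Subgame-perfect outcome: (Gamma, Std1) with payoffs (14, 14).
For the simultaneous game, intersect best replies.
Nexon's best replies: Std1→Alpha; Std2→Beta; Std3→Gamma; Std4→Beta.
Orbyt's best replies: Alpha→Std4; Beta→Std4; Gamma→Std1.
Only (Beta, Std4) has each player best-responding; Nash payoffs (12, 12).
Orbyt earns 14 sequentially versus 12 at the Nash outcome: better off.

better off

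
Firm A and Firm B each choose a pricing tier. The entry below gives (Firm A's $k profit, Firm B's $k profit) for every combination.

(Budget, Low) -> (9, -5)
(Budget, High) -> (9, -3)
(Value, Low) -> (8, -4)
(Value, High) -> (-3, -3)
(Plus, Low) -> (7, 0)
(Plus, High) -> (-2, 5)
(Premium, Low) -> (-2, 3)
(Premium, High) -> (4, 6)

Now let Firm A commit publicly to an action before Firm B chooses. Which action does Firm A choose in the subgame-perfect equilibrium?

Backward induction with Firm A moving first.
- Budget: BR = High, leader payoff 9.
- Value: BR = High, leader payoff -3.
- Plus: BR = High, leader payoff -2.
- Premium: BR = High, leader payoff 4.
Among 9, -3, -2, 4, the best is 9 at Budget. Subgame-perfect outcome: (Budget, High) with payoffs (9, -3).

Budget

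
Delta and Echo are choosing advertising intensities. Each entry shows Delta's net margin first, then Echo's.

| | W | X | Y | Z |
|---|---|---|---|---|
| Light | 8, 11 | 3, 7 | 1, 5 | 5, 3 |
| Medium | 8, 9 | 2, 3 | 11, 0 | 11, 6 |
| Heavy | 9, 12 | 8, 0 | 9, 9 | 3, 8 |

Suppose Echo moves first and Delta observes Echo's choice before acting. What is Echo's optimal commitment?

W

Solve by backward induction (Echo leads).
- W: BR = Heavy, leader payoff 12.
- X: BR = Heavy, leader payoff 0.
- Y: BR = Medium, leader payoff 0.
- Z: BR = Medium, leader payoff 6.
Maximizing over 12, 0, 0, 6, Echo chooses W. Subgame-perfect outcome: (Heavy, W) with payoffs (9, 12).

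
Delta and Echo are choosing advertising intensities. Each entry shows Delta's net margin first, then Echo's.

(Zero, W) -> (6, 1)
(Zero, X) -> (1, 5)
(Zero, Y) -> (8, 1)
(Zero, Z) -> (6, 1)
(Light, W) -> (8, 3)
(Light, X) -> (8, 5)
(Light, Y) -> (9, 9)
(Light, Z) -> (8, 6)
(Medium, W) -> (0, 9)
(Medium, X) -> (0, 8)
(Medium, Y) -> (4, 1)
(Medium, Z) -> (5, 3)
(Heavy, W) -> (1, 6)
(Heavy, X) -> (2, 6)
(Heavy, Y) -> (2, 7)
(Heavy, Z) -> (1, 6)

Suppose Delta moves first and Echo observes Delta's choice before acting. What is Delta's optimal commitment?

Solve by backward induction (Delta leads).
- Zero: Echo compares 1, 5, 1, 1 and picks X; Delta would get 1.
- Light: Echo compares 3, 5, 9, 6 and picks Y; Delta would get 9.
- Medium: Echo compares 9, 8, 1, 3 and picks W; Delta would get 0.
- Heavy: Echo compares 6, 6, 7, 6 and picks Y; Delta would get 2.
Among 1, 9, 0, 2, the best is 9 at Light. Subgame-perfect outcome: (Light, Y) with payoffs (9, 9).

Light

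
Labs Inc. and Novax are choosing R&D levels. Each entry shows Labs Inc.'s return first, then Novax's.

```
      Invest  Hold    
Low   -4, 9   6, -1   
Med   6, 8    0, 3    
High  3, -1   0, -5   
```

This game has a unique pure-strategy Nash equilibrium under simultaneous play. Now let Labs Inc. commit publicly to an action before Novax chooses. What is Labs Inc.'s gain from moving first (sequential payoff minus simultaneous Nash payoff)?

Work backward from Novax's decision.
- Low → Novax plays Invest (best of 9, -1); Labs Inc. gets -4.
- Med → Novax plays Invest (best of 8, 3); Labs Inc. gets 6.
- High → Novax plays Invest (best of -1, -5); Labs Inc. gets 3.
Labs Inc.'s induced payoffs are -4, 6, 3, so Labs Inc. commits to Med. Subgame-perfect outcome: (Med, Invest) with payoffs (6, 8).
Under simultaneous play:
Labs Inc.'s best replies: Invest→Med; Hold→Low.
Novax's best replies: Low→Invest; Med→Invest; High→Invest.
Only (Med, Invest) has each player best-responding; Nash payoffs (6, 8).
Labs Inc.'s commitment gain: 6 − 6 = 0.

0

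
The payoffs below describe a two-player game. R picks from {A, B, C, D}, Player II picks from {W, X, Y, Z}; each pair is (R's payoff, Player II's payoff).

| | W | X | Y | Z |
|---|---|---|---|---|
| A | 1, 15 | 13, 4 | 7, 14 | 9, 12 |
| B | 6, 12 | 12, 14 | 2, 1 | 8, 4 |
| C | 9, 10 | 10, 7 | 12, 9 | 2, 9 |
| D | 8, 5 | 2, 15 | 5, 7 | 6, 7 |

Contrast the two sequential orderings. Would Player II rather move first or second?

If R leads: Player II's best replies are A→W, B→X, C→W, D→X; R's induced payoffs 1, 12, 9, 2; outcome (B, X), payoffs (12, 14).
If Player II leads: R's best replies are W→C, X→A, Y→C, Z→A; Player II's induced payoffs 10, 4, 9, 12; outcome (A, Z), payoffs (9, 12).
Player II gets 12 moving first and 14 moving second, so Player II prefers to move second.

second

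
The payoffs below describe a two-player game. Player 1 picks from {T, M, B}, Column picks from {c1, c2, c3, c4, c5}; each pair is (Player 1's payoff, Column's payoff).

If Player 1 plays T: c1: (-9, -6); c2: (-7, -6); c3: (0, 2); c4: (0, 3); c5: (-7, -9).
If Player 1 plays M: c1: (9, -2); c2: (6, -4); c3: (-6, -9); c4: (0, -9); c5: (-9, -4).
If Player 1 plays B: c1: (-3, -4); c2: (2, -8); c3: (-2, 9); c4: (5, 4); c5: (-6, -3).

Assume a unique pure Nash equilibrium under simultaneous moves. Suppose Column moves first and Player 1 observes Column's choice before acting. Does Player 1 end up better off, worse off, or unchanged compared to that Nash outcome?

worse off

Work backward from Player 1's decision.
- c1: Player 1 compares -9, 9, -3 and picks M; Column would get -2.
- c2: Player 1 compares -7, 6, 2 and picks M; Column would get -4.
- c3: Player 1 compares 0, -6, -2 and picks T; Column would get 2.
- c4: Player 1 compares 0, 0, 5 and picks B; Column would get 4.
- c5: Player 1 compares -7, -9, -6 and picks B; Column would get -3.
Column's induced payoffs are -2, -4, 2, 4, -3, so Column commits to c4. Subgame-perfect outcome: (B, c4) with payoffs (5, 4).
For the simultaneous game, intersect best replies.
Player 1's best replies: c1→M; c2→M; c3→T; c4→B; c5→B.
Column's best replies: T→c4; M→c1; B→c3.
The unique mutual best reply is (M, c1), giving (9, -2).
Player 1 earns 5 sequentially versus 9 at the Nash outcome: worse off.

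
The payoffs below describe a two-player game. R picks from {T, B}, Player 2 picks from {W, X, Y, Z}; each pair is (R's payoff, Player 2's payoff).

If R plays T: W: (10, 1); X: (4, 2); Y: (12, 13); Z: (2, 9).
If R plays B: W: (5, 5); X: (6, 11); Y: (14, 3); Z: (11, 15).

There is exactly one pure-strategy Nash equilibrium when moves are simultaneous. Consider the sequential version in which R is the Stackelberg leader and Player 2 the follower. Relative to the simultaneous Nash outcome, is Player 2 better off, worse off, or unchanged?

worse off

Solve by backward induction (R leads).
- T: Player 2 compares 1, 2, 13, 9 and picks Y; R would get 12.
- B: Player 2 compares 5, 11, 3, 15 and picks Z; R would get 11.
Among 12, 11, the best is 12 at T. Subgame-perfect outcome: (T, Y) with payoffs (12, 13).
For the simultaneous game, intersect best replies.
R's best replies: W→T; X→B; Y→B; Z→B.
Player 2's best replies: T→Y; B→Z.
Only (B, Z) has each player best-responding; Nash payoffs (11, 15).
Player 2 earns 13 sequentially versus 15 at the Nash outcome: worse off.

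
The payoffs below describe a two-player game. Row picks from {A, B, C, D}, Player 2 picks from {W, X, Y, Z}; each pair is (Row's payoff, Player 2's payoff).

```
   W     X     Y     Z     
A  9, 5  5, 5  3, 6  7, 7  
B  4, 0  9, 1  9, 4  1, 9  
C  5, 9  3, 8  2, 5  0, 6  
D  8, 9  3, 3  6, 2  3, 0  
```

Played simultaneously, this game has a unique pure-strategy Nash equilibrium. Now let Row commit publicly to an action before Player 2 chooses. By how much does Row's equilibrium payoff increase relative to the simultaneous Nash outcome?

1

Solve by backward induction (Row leads).
- A: BR = Z, leader payoff 7.
- B: BR = Z, leader payoff 1.
- C: BR = W, leader payoff 5.
- D: BR = W, leader payoff 8.
Among 7, 1, 5, 8, the best is 8 at D. Subgame-perfect outcome: (D, W) with payoffs (8, 9).
Now find the simultaneous Nash equilibrium.
Row's best replies: W→A; X→B; Y→B; Z→A.
Player 2's best replies: A→Z; B→Z; C→W; D→W.
Only (A, Z) has each player best-responding; Nash payoffs (7, 7).
Row's commitment gain: 8 − 7 = 1.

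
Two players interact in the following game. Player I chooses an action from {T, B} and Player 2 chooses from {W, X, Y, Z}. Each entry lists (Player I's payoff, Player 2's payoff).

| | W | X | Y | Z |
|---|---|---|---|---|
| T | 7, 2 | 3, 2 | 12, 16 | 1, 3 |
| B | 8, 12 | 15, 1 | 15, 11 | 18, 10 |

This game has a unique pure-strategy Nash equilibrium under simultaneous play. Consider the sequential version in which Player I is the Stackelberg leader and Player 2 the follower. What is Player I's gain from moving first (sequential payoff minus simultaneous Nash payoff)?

4

Backward induction with Player I moving first.
- T: Player 2 compares 2, 2, 16, 3 and picks Y; Player I would get 12.
- B: Player 2 compares 12, 1, 11, 10 and picks W; Player I would get 8.
Player I's induced payoffs are 12, 8, so Player I commits to T. Subgame-perfect outcome: (T, Y) with payoffs (12, 16).
Now find the simultaneous Nash equilibrium.
Player I's best replies: W→B; X→B; Y→B; Z→B.
Player 2's best replies: T→Y; B→W.
Only (B, W) has each player best-responding; Nash payoffs (8, 12).
Player I's commitment gain: 12 − 8 = 4.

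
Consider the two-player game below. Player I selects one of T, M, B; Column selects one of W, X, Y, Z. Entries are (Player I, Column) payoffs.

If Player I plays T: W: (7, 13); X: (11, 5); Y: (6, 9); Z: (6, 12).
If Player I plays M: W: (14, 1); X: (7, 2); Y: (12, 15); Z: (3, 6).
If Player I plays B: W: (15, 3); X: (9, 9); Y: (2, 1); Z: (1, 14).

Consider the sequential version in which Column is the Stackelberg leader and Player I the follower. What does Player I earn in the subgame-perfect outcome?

12

Player I best-responds to each possible Column move:
- W: BR = B, leader payoff 3.
- X: BR = T, leader payoff 5.
- Y: BR = M, leader payoff 15.
- Z: BR = T, leader payoff 12.
Among 3, 5, 15, 12, the best is 15 at Y. Subgame-perfect outcome: (M, Y) with payoffs (12, 15).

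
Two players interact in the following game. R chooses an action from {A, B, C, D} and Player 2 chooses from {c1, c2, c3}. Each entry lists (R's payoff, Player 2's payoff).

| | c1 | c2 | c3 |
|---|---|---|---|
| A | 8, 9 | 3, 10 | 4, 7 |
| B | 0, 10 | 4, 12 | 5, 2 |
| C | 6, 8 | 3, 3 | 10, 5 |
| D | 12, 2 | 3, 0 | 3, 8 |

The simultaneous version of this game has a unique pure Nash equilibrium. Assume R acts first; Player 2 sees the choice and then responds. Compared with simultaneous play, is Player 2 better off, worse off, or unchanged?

Backward induction with R moving first.
- A: BR = c2, leader payoff 3.
- B: BR = c2, leader payoff 4.
- C: BR = c1, leader payoff 6.
- D: BR = c3, leader payoff 3.
Maximizing over 3, 4, 6, 3, R chooses C. Subgame-perfect outcome: (C, c1) with payoffs (6, 8).
Under simultaneous play:
R's best replies: c1→D; c2→B; c3→C.
Player 2's best replies: A→c2; B→c2; C→c1; D→c3.
Only (B, c2) has each player best-responding; Nash payoffs (4, 12).
Player 2 earns 8 sequentially versus 12 at the Nash outcome: worse off.

worse off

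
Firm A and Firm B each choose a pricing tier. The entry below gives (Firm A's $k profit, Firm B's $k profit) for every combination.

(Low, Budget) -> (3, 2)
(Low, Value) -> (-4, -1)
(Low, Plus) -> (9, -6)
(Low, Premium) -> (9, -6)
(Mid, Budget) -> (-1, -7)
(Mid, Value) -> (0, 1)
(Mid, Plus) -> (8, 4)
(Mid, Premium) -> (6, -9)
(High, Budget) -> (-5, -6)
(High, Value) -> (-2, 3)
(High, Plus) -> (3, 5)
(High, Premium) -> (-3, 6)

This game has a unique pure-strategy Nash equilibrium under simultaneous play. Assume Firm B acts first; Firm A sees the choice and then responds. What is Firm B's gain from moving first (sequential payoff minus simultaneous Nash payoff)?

Solve by backward induction (Firm B leads).
- Budget: Firm A compares 3, -1, -5 and picks Low; Firm B would get 2.
- Value: Firm A compares -4, 0, -2 and picks Mid; Firm B would get 1.
- Plus: Firm A compares 9, 8, 3 and picks Low; Firm B would get -6.
- Premium: Firm A compares 9, 6, -3 and picks Low; Firm B would get -6.
Maximizing over 2, 1, -6, -6, Firm B chooses Budget. Subgame-perfect outcome: (Low, Budget) with payoffs (3, 2).
Now find the simultaneous Nash equilibrium.
Firm A's best replies: Budget→Low; Value→Mid; Plus→Low; Premium→Low.
Firm B's best replies: Low→Budget; Mid→Plus; High→Premium.
Only (Low, Budget) has each player best-responding; Nash payoffs (3, 2).
Firm B's commitment gain: 2 − 2 = 0.

0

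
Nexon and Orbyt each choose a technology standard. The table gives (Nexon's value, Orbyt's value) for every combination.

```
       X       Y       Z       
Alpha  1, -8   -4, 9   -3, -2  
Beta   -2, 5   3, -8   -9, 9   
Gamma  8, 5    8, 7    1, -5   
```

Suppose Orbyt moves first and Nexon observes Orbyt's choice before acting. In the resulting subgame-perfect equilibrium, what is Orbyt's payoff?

Work backward from Nexon's decision.
- X: BR = Gamma, leader payoff 5.
- Y: BR = Gamma, leader payoff 7.
- Z: BR = Gamma, leader payoff -5.
Among 5, 7, -5, the best is 7 at Y. Subgame-perfect outcome: (Gamma, Y) with payoffs (8, 7).

7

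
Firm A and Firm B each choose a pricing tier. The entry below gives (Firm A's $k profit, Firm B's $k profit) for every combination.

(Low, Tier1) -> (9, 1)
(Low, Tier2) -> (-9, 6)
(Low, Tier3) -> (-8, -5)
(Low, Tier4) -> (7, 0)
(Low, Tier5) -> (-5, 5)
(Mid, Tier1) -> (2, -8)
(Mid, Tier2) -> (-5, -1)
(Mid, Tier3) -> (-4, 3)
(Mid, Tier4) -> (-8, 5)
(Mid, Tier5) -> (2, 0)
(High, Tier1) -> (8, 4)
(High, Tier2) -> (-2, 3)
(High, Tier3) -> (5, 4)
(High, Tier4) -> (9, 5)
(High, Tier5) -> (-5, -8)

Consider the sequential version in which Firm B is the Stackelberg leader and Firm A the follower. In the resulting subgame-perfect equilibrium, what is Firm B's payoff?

Solve by backward induction (Firm B leads).
- Tier1: BR = Low, leader payoff 1.
- Tier2: BR = High, leader payoff 3.
- Tier3: BR = High, leader payoff 4.
- Tier4: BR = High, leader payoff 5.
- Tier5: BR = Mid, leader payoff 0.
Among 1, 3, 4, 5, 0, the best is 5 at Tier4. Subgame-perfect outcome: (High, Tier4) with payoffs (9, 5).

5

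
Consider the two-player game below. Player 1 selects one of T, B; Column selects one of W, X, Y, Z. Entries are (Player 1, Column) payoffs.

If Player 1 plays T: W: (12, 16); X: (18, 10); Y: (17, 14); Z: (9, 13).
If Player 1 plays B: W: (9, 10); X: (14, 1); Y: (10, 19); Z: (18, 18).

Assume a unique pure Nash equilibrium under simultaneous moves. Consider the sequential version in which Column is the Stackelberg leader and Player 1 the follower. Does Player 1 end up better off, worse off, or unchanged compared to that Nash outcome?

Solve by backward induction (Column leads).
- W: BR = T, leader payoff 16.
- X: BR = T, leader payoff 10.
- Y: BR = T, leader payoff 14.
- Z: BR = B, leader payoff 18.
Maximizing over 16, 10, 14, 18, Column chooses Z. Subgame-perfect outcome: (B, Z) with payoffs (18, 18).
Under simultaneous play:
Player 1's best replies: W→T; X→T; Y→T; Z→B.
Column's best replies: T→W; B→Y.
Only (T, W) has each player best-responding; Nash payoffs (12, 16).
Player 1 earns 18 sequentially versus 12 at the Nash outcome: better off.

better off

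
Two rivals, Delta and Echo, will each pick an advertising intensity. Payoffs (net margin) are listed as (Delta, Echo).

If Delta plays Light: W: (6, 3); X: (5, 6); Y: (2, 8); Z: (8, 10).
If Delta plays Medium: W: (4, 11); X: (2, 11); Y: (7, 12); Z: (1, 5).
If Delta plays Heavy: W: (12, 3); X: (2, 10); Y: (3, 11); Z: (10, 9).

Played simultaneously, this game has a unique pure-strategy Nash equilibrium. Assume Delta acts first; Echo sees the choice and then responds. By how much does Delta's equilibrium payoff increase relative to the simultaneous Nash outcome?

Work backward from Echo's decision.
- Light: BR = Z, leader payoff 8.
- Medium: BR = Y, leader payoff 7.
- Heavy: BR = Y, leader payoff 3.
Among 8, 7, 3, the best is 8 at Light. Subgame-perfect outcome: (Light, Z) with payoffs (8, 10).
Under simultaneous play:
Delta's best replies: W→Heavy; X→Light; Y→Medium; Z→Heavy.
Echo's best replies: Light→Z; Medium→Y; Heavy→Y.
The unique mutual best reply is (Medium, Y), giving (7, 12).
Delta's commitment gain: 8 − 7 = 1.

1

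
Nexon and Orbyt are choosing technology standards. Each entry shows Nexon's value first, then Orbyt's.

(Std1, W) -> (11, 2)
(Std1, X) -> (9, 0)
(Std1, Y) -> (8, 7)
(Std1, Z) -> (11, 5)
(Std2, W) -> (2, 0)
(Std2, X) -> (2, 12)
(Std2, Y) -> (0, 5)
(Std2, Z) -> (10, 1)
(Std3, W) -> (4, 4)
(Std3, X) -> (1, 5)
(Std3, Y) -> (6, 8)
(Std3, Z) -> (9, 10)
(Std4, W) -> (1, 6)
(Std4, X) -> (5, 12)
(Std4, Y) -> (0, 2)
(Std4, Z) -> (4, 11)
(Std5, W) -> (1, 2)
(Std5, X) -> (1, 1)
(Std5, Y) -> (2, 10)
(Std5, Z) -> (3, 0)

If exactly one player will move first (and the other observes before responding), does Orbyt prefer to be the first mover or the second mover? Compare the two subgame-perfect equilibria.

second

If Nexon leads: Orbyt's best replies are Std1→Y, Std2→X, Std3→Z, Std4→X, Std5→Y; Nexon's induced payoffs 8, 2, 9, 5, 2; outcome (Std3, Z), payoffs (9, 10).
If Orbyt leads: Nexon's best replies are W→Std1, X→Std1, Y→Std1, Z→Std1; Orbyt's induced payoffs 2, 0, 7, 5; outcome (Std1, Y), payoffs (8, 7).
Orbyt gets 7 moving first and 10 moving second, so Orbyt prefers to move second.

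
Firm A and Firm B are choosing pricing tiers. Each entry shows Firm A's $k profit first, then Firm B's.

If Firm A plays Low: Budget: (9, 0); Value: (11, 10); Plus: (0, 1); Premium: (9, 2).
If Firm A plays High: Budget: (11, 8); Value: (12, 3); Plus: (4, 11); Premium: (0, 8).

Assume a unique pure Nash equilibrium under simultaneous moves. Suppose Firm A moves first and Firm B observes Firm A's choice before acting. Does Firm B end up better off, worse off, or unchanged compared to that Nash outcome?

worse off

Backward induction with Firm A moving first.
- Low: Firm B compares 0, 10, 1, 2 and picks Value; Firm A would get 11.
- High: Firm B compares 8, 3, 11, 8 and picks Plus; Firm A would get 4.
Among 11, 4, the best is 11 at Low. Subgame-perfect outcome: (Low, Value) with payoffs (11, 10).
Now find the simultaneous Nash equilibrium.
Firm A's best replies: Budget→High; Value→High; Plus→High; Premium→Low.
Firm B's best replies: Low→Value; High→Plus.
The unique mutual best reply is (High, Plus), giving (4, 11).
Firm B earns 10 sequentially versus 11 at the Nash outcome: worse off.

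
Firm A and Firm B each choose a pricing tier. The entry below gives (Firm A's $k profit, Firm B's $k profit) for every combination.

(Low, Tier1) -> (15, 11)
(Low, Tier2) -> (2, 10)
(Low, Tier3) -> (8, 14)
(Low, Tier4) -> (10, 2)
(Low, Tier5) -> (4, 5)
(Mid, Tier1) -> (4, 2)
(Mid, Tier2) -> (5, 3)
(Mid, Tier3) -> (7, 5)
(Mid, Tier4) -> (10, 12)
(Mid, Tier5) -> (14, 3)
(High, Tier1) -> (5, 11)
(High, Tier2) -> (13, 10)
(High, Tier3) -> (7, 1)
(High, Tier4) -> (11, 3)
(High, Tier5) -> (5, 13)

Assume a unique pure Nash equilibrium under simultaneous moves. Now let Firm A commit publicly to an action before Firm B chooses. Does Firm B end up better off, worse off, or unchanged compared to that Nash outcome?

Firm B best-responds to each possible Firm A move:
- Low: Firm B compares 11, 10, 14, 2, 5 and picks Tier3; Firm A would get 8.
- Mid: Firm B compares 2, 3, 5, 12, 3 and picks Tier4; Firm A would get 10.
- High: Firm B compares 11, 10, 1, 3, 13 and picks Tier5; Firm A would get 5.
Among 8, 10, 5, the best is 10 at Mid. Subgame-perfect outcome: (Mid, Tier4) with payoffs (10, 12).
Now find the simultaneous Nash equilibrium.
Firm A's best replies: Tier1→Low; Tier2→High; Tier3→Low; Tier4→High; Tier5→Mid.
Firm B's best replies: Low→Tier3; Mid→Tier4; High→Tier5.
The unique mutual best reply is (Low, Tier3), giving (8, 14).
Firm B earns 12 sequentially versus 14 at the Nash outcome: worse off.

worse off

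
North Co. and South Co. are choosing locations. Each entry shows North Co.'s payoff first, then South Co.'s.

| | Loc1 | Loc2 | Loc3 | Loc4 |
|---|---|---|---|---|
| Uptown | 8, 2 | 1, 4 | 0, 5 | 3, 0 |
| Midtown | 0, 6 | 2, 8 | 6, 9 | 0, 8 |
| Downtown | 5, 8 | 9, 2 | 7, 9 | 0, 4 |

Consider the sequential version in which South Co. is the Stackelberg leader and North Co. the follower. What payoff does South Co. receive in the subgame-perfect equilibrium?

Backward induction with South Co. moving first.
- Loc1 → North Co. plays Uptown (best of 8, 0, 5); South Co. gets 2.
- Loc2 → North Co. plays Downtown (best of 1, 2, 9); South Co. gets 2.
- Loc3 → North Co. plays Downtown (best of 0, 6, 7); South Co. gets 9.
- Loc4 → North Co. plays Uptown (best of 3, 0, 0); South Co. gets 0.
South Co.'s induced payoffs are 2, 2, 9, 0, so South Co. commits to Loc3. Subgame-perfect outcome: (Downtown, Loc3) with payoffs (7, 9).

9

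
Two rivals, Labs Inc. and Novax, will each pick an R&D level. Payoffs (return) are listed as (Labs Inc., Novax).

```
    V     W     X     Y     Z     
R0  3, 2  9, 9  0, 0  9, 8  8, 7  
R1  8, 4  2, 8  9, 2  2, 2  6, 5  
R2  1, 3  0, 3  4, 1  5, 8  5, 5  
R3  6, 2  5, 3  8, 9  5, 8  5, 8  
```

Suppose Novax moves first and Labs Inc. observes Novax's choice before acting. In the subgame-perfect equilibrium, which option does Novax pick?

Backward induction with Novax moving first.
- V: BR = R1, leader payoff 4.
- W: BR = R0, leader payoff 9.
- X: BR = R1, leader payoff 2.
- Y: BR = R0, leader payoff 8.
- Z: BR = R0, leader payoff 7.
Among 4, 9, 2, 8, 7, the best is 9 at W. Subgame-perfect outcome: (R0, W) with payoffs (9, 9).

W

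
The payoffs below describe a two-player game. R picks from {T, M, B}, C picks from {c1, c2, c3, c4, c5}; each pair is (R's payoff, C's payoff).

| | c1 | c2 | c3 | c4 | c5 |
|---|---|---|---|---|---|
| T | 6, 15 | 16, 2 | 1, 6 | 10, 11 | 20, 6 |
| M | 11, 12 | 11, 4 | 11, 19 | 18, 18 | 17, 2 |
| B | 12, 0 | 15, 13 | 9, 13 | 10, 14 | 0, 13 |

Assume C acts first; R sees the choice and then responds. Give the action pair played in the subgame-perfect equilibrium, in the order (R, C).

(M, c3)

Backward induction with C moving first.
- c1: R compares 6, 11, 12 and picks B; C would get 0.
- c2: R compares 16, 11, 15 and picks T; C would get 2.
- c3: R compares 1, 11, 9 and picks M; C would get 19.
- c4: R compares 10, 18, 10 and picks M; C would get 18.
- c5: R compares 20, 17, 0 and picks T; C would get 6.
C's induced payoffs are 0, 2, 19, 18, 6, so C commits to c3. Subgame-perfect outcome: (M, c3) with payoffs (11, 19).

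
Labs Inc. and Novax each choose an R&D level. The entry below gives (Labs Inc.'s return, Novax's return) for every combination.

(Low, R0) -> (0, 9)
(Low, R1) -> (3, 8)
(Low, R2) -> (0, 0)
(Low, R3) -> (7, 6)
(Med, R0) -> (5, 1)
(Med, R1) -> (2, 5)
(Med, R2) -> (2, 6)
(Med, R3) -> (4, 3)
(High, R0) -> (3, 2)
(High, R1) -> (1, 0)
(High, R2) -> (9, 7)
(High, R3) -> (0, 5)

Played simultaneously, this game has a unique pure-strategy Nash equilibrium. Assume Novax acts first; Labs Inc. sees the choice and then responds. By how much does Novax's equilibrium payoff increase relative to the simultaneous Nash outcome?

Solve by backward induction (Novax leads).
- R0 → Labs Inc. plays Med (best of 0, 5, 3); Novax gets 1.
- R1 → Labs Inc. plays Low (best of 3, 2, 1); Novax gets 8.
- R2 → Labs Inc. plays High (best of 0, 2, 9); Novax gets 7.
- R3 → Labs Inc. plays Low (best of 7, 4, 0); Novax gets 6.
Among 1, 8, 7, 6, the best is 8 at R1. Subgame-perfect outcome: (Low, R1) with payoffs (3, 8).
For the simultaneous game, intersect best replies.
Labs Inc.'s best replies: R0→Med; R1→Low; R2→High; R3→Low.
Novax's best replies: Low→R0; Med→R2; High→R2.
The unique mutual best reply is (High, R2), giving (9, 7).
Novax's commitment gain: 8 − 7 = 1.

1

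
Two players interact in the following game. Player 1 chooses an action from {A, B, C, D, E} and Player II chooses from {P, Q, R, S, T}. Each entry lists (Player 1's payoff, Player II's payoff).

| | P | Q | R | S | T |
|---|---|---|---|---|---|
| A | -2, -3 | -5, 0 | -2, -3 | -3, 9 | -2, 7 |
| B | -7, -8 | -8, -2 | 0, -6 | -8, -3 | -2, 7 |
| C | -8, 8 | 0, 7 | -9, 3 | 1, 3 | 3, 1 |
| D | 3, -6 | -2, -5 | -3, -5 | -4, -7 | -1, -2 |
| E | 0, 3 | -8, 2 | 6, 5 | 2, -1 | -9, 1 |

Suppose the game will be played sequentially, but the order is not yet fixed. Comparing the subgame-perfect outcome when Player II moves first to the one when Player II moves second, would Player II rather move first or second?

first

If Player 1 leads: Player II's best replies are A→S, B→T, C→P, D→T, E→R; Player 1's induced payoffs -3, -2, -8, -1, 6; outcome (E, R), payoffs (6, 5).
If Player II leads: Player 1's best replies are P→D, Q→C, R→E, S→E, T→C; Player II's induced payoffs -6, 7, 5, -1, 1; outcome (C, Q), payoffs (0, 7).
Player II gets 7 moving first and 5 moving second, so Player II prefers to move first.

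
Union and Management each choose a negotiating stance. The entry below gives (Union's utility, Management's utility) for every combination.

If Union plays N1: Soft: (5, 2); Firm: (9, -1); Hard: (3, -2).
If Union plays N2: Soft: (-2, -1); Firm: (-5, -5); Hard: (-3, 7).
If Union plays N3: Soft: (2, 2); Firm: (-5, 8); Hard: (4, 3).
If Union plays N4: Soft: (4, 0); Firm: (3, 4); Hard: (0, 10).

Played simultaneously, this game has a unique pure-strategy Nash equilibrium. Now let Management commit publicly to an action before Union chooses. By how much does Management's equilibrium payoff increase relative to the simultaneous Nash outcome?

1

Union best-responds to each possible Management move:
- Soft: Union compares 5, -2, 2, 4 and picks N1; Management would get 2.
- Firm: Union compares 9, -5, -5, 3 and picks N1; Management would get -1.
- Hard: Union compares 3, -3, 4, 0 and picks N3; Management would get 3.
Management's induced payoffs are 2, -1, 3, so Management commits to Hard. Subgame-perfect outcome: (N3, Hard) with payoffs (4, 3).
Now find the simultaneous Nash equilibrium.
Union's best replies: Soft→N1; Firm→N1; Hard→N3.
Management's best replies: N1→Soft; N2→Hard; N3→Firm; N4→Hard.
Only (N1, Soft) has each player best-responding; Nash payoffs (5, 2).
Management's commitment gain: 3 − 2 = 1.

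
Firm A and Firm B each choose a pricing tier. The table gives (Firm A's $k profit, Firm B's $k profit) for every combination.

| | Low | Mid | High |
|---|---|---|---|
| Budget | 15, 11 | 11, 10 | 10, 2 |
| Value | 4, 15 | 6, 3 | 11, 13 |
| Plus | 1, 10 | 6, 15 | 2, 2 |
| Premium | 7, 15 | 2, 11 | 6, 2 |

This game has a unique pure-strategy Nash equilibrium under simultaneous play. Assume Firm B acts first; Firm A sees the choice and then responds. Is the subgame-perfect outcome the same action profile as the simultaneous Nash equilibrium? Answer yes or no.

Backward induction with Firm B moving first.
- Low → Firm A plays Budget (best of 15, 4, 1, 7); Firm B gets 11.
- Mid → Firm A plays Budget (best of 11, 6, 6, 2); Firm B gets 10.
- High → Firm A plays Value (best of 10, 11, 2, 6); Firm B gets 13.
Among 11, 10, 13, the best is 13 at High. Subgame-perfect outcome: (Value, High) with payoffs (11, 13).
Under simultaneous play:
Firm A's best replies: Low→Budget; Mid→Budget; High→Value.
Firm B's best replies: Budget→Low; Value→Low; Plus→Mid; Premium→Low.
The unique mutual best reply is (Budget, Low), giving (15, 11).
Sequential outcome (Value, High) differs from the Nash profile (Budget, Low).

no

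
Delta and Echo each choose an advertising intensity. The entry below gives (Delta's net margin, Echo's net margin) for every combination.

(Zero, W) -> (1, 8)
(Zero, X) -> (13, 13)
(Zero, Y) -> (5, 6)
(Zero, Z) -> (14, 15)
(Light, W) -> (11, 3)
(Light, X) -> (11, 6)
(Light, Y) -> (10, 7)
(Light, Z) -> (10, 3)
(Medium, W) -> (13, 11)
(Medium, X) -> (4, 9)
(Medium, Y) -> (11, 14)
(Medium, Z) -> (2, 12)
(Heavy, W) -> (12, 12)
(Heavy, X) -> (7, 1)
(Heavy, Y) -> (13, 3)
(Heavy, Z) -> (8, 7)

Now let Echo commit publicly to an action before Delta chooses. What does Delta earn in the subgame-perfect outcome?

Delta best-responds to each possible Echo move:
- W → Delta plays Medium (best of 1, 11, 13, 12); Echo gets 11.
- X → Delta plays Zero (best of 13, 11, 4, 7); Echo gets 13.
- Y → Delta plays Heavy (best of 5, 10, 11, 13); Echo gets 3.
- Z → Delta plays Zero (best of 14, 10, 2, 8); Echo gets 15.
Maximizing over 11, 13, 3, 15, Echo chooses Z. Subgame-perfect outcome: (Zero, Z) with payoffs (14, 15).

14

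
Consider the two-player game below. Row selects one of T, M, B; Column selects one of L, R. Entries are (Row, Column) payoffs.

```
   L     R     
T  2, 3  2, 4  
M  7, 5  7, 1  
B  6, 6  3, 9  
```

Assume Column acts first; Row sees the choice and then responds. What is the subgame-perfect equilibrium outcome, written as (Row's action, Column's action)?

(M, L)

Work backward from Row's decision.
- L: BR = M, leader payoff 5.
- R: BR = M, leader payoff 1.
Column's induced payoffs are 5, 1, so Column commits to L. Subgame-perfect outcome: (M, L) with payoffs (7, 5).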